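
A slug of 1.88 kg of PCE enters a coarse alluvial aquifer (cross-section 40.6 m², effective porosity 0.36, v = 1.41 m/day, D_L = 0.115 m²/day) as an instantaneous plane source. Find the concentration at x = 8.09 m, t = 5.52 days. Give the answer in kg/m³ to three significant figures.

0.0439 kg/m³

For an instantaneous plane source, C(x,t) = M/(n_e·A·√(4πDt)) · exp(−(x−vt)²/(4Dt)), with n_e·A the pore (flow) area.
Plume center vt = 1.41 × 5.52 = 7.7832 m, so the well at 8.09 m is 0.3068 m downgradient of the peak.
√(4πDt) = 2.824 m, giving peak height M/(n_e·A·√(4πDt)) = 1.88/(0.36 × 40.6 × 2.824) = 0.04555 kg/m³.
(x−vt)²/(4Dt) = (0.3068)²/(4 × 0.115 × 5.52) = 0.03707; exp(−0.03707) = 0.9636.
C = 0.04555 × 0.9636 = 0.0439 kg/m³.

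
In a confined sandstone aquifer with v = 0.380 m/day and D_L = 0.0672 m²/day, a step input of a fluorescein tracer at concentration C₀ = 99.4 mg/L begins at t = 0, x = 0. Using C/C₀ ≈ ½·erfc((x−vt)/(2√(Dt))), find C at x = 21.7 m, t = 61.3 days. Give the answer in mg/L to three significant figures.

For a continuous step input, C/C₀ ≈ ½·erfc((x−vt)/(2√(Dt))).
vt = 0.380 × 61.3 = 23.294 m and 2√(Dt) = 2√(0.0672 × 61.3) = 4.059 m.
Argument (x−vt)/(2√(Dt)) = (21.7 − 23.294)/4.059 = -0.3927; ½·erfc(-0.3927) = 0.7107.
C = 99.4 × 0.7107 = 70.6 mg/L.

70.6 mg/L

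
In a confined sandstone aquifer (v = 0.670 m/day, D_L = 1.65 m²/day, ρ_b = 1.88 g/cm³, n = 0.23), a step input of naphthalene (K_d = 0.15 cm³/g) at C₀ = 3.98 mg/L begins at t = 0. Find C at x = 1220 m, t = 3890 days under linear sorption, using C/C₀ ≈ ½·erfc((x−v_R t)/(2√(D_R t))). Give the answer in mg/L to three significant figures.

Retardation factor R = 1 + ρ_b·K_d/n = 1 + 1.88 × 0.15/0.23 = 2.226.
Sorption retards both mechanisms: v_R = v/R = 0.3010 m/day, D_R = D/R = 0.7412 m²/day.
v_R·t = 0.3010 × 3890 = 1170.89 m; 2√(D_R t) = 107.4 m; argument = (1220 − 1170.89)/107.4 = 0.4573.
C = C₀ × ½·erfc(0.4573) = 3.98 × 0.2589 = 1.03 mg/L.

1.03 mg/L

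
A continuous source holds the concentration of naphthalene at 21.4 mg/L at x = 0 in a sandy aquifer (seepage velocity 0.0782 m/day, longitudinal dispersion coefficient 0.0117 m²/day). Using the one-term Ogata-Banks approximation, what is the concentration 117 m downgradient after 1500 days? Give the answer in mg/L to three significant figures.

For a continuous step input, C/C₀ ≈ ½·erfc((x−vt)/(2√(Dt))).
vt = 0.0782 × 1500 = 117.3 m and 2√(Dt) = 2√(0.0117 × 1500) = 8.379 m.
Argument (x−vt)/(2√(Dt)) = (117 − 117.3)/8.379 = -0.03580; ½·erfc(-0.03580) = 0.5202.
C = 21.4 × 0.5202 = 11.1 mg/L.

11.1 mg/L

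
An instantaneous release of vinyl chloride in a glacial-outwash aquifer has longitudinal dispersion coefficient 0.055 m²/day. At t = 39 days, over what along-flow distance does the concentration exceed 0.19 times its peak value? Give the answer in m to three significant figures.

The plume is Gaussian with σ = √(2Dt) = √(2 × 0.055 × 39) = 2.071 m.
C/C_peak = exp(−Δx²/(2σ²)) = 0.19 ⇒ Δx = σ·√(−2 ln 0.19) = 2.071 × 1.822 = 3.773 m.
Width = 2Δx = 7.55 m.

7.55 m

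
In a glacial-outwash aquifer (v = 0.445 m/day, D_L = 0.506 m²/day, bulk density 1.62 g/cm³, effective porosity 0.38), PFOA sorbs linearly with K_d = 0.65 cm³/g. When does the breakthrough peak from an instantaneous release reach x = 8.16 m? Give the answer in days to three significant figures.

60.2 days

Retardation factor R = 1 + ρ_b·K_d/n = 1 + 1.62 × 0.65/0.38 = 3.771.
Sorption retards both mechanisms: v_R = v/R = 0.1180 m/day, D_R = D/R = 0.1342 m²/day.
Peak time from v_R²t² + 2D_R t − x² = 0: t = (√(D_R² + v_R²x²) − D_R)/v_R².
√(D_R² + v_R²x²) = √(0.1342² + 0.1180² × 8.16²) = 0.9722; v_R² = 0.01392.
t = (0.9722 − 0.1342)/0.01392 = 60.2 days.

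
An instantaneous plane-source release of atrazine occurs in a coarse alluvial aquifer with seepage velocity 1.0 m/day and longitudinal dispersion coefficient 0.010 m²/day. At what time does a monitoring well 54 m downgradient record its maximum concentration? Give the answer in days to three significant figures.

54.0 days

For the 1D instantaneous-source solution, setting ∂C/∂t = 0 at fixed x gives v²t² + 2Dt − x² = 0, so t = (√(D² + v²x²) − D)/v².
√(D² + v²x²) = √(0.010² + 1.0² × 54²) = 54.00; v² = 1.
t = (54.00 − 0.010)/1 = 54.0 days (vs. the pure-advection estimate x/v = 54.0 d).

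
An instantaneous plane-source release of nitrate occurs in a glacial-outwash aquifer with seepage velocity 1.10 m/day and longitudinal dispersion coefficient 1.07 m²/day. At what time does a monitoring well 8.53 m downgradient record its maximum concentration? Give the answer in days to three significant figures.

For the 1D instantaneous-source solution, setting ∂C/∂t = 0 at fixed x gives v²t² + 2Dt − x² = 0, so t = (√(D² + v²x²) − D)/v².
√(D² + v²x²) = √(1.07² + 1.10² × 8.53²) = 9.444; v² = 1.21.
t = (9.444 − 1.07)/1.21 = 6.92 days (vs. the pure-advection estimate x/v = 7.75 d).

6.92 days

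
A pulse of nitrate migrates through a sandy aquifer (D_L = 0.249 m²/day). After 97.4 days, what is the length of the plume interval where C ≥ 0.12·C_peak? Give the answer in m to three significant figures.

28.7 m

The plume is Gaussian with σ = √(2Dt) = √(2 × 0.249 × 97.4) = 6.965 m.
C/C_peak = exp(−Δx²/(2σ²)) = 0.12 ⇒ Δx = σ·√(−2 ln 0.12) = 6.965 × 2.059 = 14.34 m.
Width = 2Δx = 28.7 m.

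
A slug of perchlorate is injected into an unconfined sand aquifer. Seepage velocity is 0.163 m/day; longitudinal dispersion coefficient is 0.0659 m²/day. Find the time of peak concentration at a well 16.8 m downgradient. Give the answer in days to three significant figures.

101 days

For the 1D instantaneous-source solution, setting ∂C/∂t = 0 at fixed x gives v²t² + 2Dt − x² = 0, so t = (√(D² + v²x²) − D)/v².
√(D² + v²x²) = √(0.0659² + 0.163² × 16.8²) = 2.739; v² = 0.026569.
t = (2.739 − 0.0659)/0.026569 = 101 days (vs. the pure-advection estimate x/v = 103 d).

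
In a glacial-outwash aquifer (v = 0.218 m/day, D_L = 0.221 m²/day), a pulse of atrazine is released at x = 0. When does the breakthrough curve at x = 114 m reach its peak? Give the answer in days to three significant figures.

518 days

For the 1D instantaneous-source solution, setting ∂C/∂t = 0 at fixed x gives v²t² + 2Dt − x² = 0, so t = (√(D² + v²x²) − D)/v².
√(D² + v²x²) = √(0.221² + 0.218² × 114²) = 24.85; v² = 0.047524.
t = (24.85 − 0.221)/0.047524 = 518 days (vs. the pure-advection estimate x/v = 523 d).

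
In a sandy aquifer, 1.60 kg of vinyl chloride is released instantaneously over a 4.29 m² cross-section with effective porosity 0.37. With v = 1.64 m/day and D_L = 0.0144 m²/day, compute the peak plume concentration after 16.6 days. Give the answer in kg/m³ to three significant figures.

0.582 kg/m³

The peak of an instantaneous 1D plume sits at x = vt; there the Gaussian factor is 1 and C_max = M/(n_e·A·√(4πDt)), where n_e·A is the pore area the mass is dissolved in.
√(4πDt) = √(4π × 0.0144 × 16.6) = 1.733 m, so C_max = 1.60/(0.37 × 4.29 × 1.733) = 0.582 kg/m³.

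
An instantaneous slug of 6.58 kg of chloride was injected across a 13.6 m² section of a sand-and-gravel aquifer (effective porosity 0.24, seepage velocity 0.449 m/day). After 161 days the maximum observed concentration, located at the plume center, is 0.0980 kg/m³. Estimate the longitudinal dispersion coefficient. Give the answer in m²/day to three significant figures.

0.209 m²/day

At the plume center C_max = M/(n_e·A·√(4πDt)), so D = M²/(4πt·(n_e·A·C_max)²).
n_e·A·C_max = 0.24 × 13.6 × 0.0980 = 0.3199 kg/m.
D = 6.58²/(4π × 161 × 0.3199²) = 0.209 m²/day.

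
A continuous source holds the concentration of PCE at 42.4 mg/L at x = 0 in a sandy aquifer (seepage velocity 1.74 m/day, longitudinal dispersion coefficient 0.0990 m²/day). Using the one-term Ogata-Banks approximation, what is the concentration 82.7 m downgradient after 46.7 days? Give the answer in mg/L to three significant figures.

For a continuous step input, C/C₀ ≈ ½·erfc((x−vt)/(2√(Dt))).
vt = 1.74 × 46.7 = 81.258 m and 2√(Dt) = 2√(0.0990 × 46.7) = 4.300 m.
Argument (x−vt)/(2√(Dt)) = (82.7 − 81.258)/4.300 = 0.3353; ½·erfc(0.3353) = 0.3177.
C = 42.4 × 0.3177 = 13.5 mg/L.

13.5 mg/L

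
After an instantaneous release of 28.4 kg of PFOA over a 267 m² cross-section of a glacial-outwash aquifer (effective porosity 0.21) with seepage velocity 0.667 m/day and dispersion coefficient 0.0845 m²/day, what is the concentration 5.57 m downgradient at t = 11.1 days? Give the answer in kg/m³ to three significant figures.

For an instantaneous plane source, C(x,t) = M/(n_e·A·√(4πDt)) · exp(−(x−vt)²/(4Dt)), with n_e·A the pore (flow) area.
Plume center vt = 0.667 × 11.1 = 7.4037 m, so the well at 5.57 m is 1.8337 m upgradient of the peak.
√(4πDt) = 3.433 m, giving peak height M/(n_e·A·√(4πDt)) = 28.4/(0.21 × 267 × 3.433) = 0.1475 kg/m³.
(x−vt)²/(4Dt) = (-1.8337)²/(4 × 0.0845 × 11.1) = 0.8962; exp(−0.8962) = 0.4081.
C = 0.1475 × 0.4081 = 0.0602 kg/m³.

0.0602 kg/m³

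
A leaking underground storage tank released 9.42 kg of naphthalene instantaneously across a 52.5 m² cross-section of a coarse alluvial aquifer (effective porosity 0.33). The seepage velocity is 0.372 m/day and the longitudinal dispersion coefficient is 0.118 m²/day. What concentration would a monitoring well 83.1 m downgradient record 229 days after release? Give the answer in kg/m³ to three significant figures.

0.0283 kg/m³

For an instantaneous plane source, C(x,t) = M/(n_e·A·√(4πDt)) · exp(−(x−vt)²/(4Dt)), with n_e·A the pore (flow) area.
Plume center vt = 0.372 × 229 = 85.188 m, so the well at 83.1 m is 2.088 m upgradient of the peak.
√(4πDt) = 18.43 m, giving peak height M/(n_e·A·√(4πDt)) = 9.42/(0.33 × 52.5 × 18.43) = 0.02950 kg/m³.
(x−vt)²/(4Dt) = (-2.088)²/(4 × 0.118 × 229) = 0.04034; exp(−0.04034) = 0.9605.
C = 0.02950 × 0.9605 = 0.0283 kg/m³.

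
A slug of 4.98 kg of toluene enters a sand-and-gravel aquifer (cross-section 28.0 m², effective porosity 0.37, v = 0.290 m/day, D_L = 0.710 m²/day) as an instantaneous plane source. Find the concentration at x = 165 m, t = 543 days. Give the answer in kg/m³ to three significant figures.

0.00666 kg/m³

For an instantaneous plane source, C(x,t) = M/(n_e·A·√(4πDt)) · exp(−(x−vt)²/(4Dt)), with n_e·A the pore (flow) area.
Plume center vt = 0.290 × 543 = 157.47 m, so the well at 165 m is 7.53 m downgradient of the peak.
√(4πDt) = 69.60 m, giving peak height M/(n_e·A·√(4πDt)) = 4.98/(0.37 × 28.0 × 69.60) = 0.006907 kg/m³.
(x−vt)²/(4Dt) = (7.53)²/(4 × 0.710 × 543) = 0.03677; exp(−0.03677) = 0.9639.
C = 0.006907 × 0.9639 = 0.00666 kg/m³.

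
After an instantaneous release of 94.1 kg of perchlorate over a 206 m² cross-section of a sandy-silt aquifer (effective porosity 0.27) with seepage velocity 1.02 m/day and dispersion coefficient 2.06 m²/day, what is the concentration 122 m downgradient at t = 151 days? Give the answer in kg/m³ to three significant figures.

For an instantaneous plane source, C(x,t) = M/(n_e·A·√(4πDt)) · exp(−(x−vt)²/(4Dt)), with n_e·A the pore (flow) area.
Plume center vt = 1.02 × 151 = 154.02 m, so the well at 122 m is 32.02 m upgradient of the peak.
√(4πDt) = 62.52 m, giving peak height M/(n_e·A·√(4πDt)) = 94.1/(0.27 × 206 × 62.52) = 0.02706 kg/m³.
(x−vt)²/(4Dt) = (-32.02)²/(4 × 2.06 × 151) = 0.8240; exp(−0.8240) = 0.4387.
C = 0.02706 × 0.4387 = 0.0119 kg/m³.

0.0119 kg/m³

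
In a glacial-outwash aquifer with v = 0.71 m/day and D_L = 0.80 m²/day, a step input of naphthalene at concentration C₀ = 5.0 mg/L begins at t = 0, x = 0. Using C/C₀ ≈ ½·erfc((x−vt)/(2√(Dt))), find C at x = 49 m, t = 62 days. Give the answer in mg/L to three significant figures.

1.54 mg/L

For a continuous step input, C/C₀ ≈ ½·erfc((x−vt)/(2√(Dt))).
vt = 0.71 × 62 = 44.02 m and 2√(Dt) = 2√(0.80 × 62) = 14.09 m.
Argument (x−vt)/(2√(Dt)) = (49 − 44.02)/14.09 = 0.3534; ½·erfc(0.3534) = 0.3086.
C = 5.0 × 0.3086 = 1.54 mg/L.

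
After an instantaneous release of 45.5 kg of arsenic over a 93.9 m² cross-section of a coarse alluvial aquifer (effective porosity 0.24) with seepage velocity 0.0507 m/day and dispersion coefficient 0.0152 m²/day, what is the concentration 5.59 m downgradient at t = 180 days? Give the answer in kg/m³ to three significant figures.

For an instantaneous plane source, C(x,t) = M/(n_e·A·√(4πDt)) · exp(−(x−vt)²/(4Dt)), with n_e·A the pore (flow) area.
Plume center vt = 0.0507 × 180 = 9.126 m, so the well at 5.59 m is 3.536 m upgradient of the peak.
√(4πDt) = 5.864 m, giving peak height M/(n_e·A·√(4πDt)) = 45.5/(0.24 × 93.9 × 5.864) = 0.3443 kg/m³.
(x−vt)²/(4Dt) = (-3.536)²/(4 × 0.0152 × 180) = 1.142; exp(−1.142) = 0.3192.
C = 0.3443 × 0.3192 = 0.110 kg/m³.

0.110 kg/m³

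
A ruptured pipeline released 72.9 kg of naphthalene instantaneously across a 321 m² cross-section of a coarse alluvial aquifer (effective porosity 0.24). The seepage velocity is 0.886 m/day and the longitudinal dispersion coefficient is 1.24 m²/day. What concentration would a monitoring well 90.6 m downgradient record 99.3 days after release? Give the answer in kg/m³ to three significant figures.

For an instantaneous plane source, C(x,t) = M/(n_e·A·√(4πDt)) · exp(−(x−vt)²/(4Dt)), with n_e·A the pore (flow) area.
Plume center vt = 0.886 × 99.3 = 87.9798 m, so the well at 90.6 m is 2.6202 m downgradient of the peak.
√(4πDt) = 39.34 m, giving peak height M/(n_e·A·√(4πDt)) = 72.9/(0.24 × 321 × 39.34) = 0.02405 kg/m³.
(x−vt)²/(4Dt) = (2.6202)²/(4 × 1.24 × 99.3) = 0.01394; exp(−0.01394) = 0.9862.
C = 0.02405 × 0.9862 = 0.0237 kg/m³.

0.0237 kg/m³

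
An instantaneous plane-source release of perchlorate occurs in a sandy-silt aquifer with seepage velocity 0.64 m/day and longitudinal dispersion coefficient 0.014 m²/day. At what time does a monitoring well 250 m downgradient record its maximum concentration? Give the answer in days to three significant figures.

391 days

For the 1D instantaneous-source solution, setting ∂C/∂t = 0 at fixed x gives v²t² + 2Dt − x² = 0, so t = (√(D² + v²x²) − D)/v².
√(D² + v²x²) = √(0.014² + 0.64² × 250²) = 160.0; v² = 0.4096.
t = (160.0 − 0.014)/0.4096 = 391 days (vs. the pure-advection estimate x/v = 391 d).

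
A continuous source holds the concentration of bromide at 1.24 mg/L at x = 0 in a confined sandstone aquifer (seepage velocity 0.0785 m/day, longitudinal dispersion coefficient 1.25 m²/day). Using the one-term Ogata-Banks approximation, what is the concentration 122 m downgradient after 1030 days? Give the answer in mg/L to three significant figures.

For a continuous step input, C/C₀ ≈ ½·erfc((x−vt)/(2√(Dt))).
vt = 0.0785 × 1030 = 80.855 m and 2√(Dt) = 2√(1.25 × 1030) = 71.76 m.
Argument (x−vt)/(2√(Dt)) = (122 − 80.855)/71.76 = 0.5734; ½·erfc(0.5734) = 0.2087.
C = 1.24 × 0.2087 = 0.259 mg/L.

0.259 mg/L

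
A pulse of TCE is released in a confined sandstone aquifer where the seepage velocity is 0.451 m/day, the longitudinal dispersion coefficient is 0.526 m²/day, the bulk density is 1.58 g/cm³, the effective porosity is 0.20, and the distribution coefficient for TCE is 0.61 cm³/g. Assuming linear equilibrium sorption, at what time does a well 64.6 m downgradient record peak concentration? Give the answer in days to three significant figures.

Retardation factor R = 1 + ρ_b·K_d/n = 1 + 1.58 × 0.61/0.20 = 5.819.
Sorption retards both mechanisms: v_R = v/R = 0.07750 m/day, D_R = D/R = 0.09039 m²/day.
Peak time from v_R²t² + 2D_R t − x² = 0: t = (√(D_R² + v_R²x²) − D_R)/v_R².
√(D_R² + v_R²x²) = √(0.09039² + 0.07750² × 64.6²) = 5.007; v_R² = 0.006006.
t = (5.007 − 0.09039)/0.006006 = 819 days.

819 days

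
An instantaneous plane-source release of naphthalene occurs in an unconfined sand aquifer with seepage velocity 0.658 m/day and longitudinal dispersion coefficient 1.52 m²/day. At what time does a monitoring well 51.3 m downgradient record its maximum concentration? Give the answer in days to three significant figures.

For the 1D instantaneous-source solution, setting ∂C/∂t = 0 at fixed x gives v²t² + 2Dt − x² = 0, so t = (√(D² + v²x²) − D)/v².
√(D² + v²x²) = √(1.52² + 0.658² × 51.3²) = 33.79; v² = 0.432964.
t = (33.79 − 1.52)/0.432964 = 74.5 days (vs. the pure-advection estimate x/v = 78.0 d).

74.5 days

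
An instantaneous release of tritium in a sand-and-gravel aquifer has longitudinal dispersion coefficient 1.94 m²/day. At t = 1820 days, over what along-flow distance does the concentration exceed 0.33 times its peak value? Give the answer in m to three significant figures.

250 m

The plume is Gaussian with σ = √(2Dt) = √(2 × 1.94 × 1820) = 84.03 m.
C/C_peak = exp(−Δx²/(2σ²)) = 0.33 ⇒ Δx = σ·√(−2 ln 0.33) = 84.03 × 1.489 = 125.1 m.
Width = 2Δx = 250 m.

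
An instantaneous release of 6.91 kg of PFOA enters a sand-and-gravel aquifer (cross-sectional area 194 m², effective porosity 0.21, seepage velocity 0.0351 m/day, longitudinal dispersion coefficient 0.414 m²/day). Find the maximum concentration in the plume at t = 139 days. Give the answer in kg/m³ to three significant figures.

0.00631 kg/m³

The peak of an instantaneous 1D plume sits at x = vt; there the Gaussian factor is 1 and C_max = M/(n_e·A·√(4πDt)), where n_e·A is the pore area the mass is dissolved in.
√(4πDt) = √(4π × 0.414 × 139) = 26.89 m, so C_max = 6.91/(0.21 × 194 × 26.89) = 0.00631 kg/m³.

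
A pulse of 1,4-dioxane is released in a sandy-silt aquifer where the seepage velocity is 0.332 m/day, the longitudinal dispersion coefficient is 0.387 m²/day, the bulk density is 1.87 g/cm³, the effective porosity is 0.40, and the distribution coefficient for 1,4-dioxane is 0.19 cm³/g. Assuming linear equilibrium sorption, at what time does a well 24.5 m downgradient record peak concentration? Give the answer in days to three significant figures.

133 days

Retardation factor R = 1 + ρ_b·K_d/n = 1 + 1.87 × 0.19/0.40 = 1.888.
Sorption retards both mechanisms: v_R = v/R = 0.1758 m/day, D_R = D/R = 0.2050 m²/day.
Peak time from v_R²t² + 2D_R t − x² = 0: t = (√(D_R² + v_R²x²) − D_R)/v_R².
√(D_R² + v_R²x²) = √(0.2050² + 0.1758² × 24.5²) = 4.312; v_R² = 0.03091.
t = (4.312 − 0.2050)/0.03091 = 133 days.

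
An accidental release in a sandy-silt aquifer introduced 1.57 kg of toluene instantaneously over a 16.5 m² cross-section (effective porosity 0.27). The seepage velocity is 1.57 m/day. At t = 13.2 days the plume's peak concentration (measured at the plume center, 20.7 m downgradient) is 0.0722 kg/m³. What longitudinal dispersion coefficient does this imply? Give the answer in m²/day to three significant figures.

At the plume center C_max = M/(n_e·A·√(4πDt)), so D = M²/(4πt·(n_e·A·C_max)²).
n_e·A·C_max = 0.27 × 16.5 × 0.0722 = 0.3217 kg/m.
D = 1.57²/(4π × 13.2 × 0.3217²) = 0.144 m²/day.

0.144 m²/day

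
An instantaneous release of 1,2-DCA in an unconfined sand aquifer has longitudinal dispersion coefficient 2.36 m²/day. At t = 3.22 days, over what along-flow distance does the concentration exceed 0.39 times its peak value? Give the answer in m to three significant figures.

The plume is Gaussian with σ = √(2Dt) = √(2 × 2.36 × 3.22) = 3.899 m.
C/C_peak = exp(−Δx²/(2σ²)) = 0.39 ⇒ Δx = σ·√(−2 ln 0.39) = 3.899 × 1.372 = 5.349 m.
Width = 2Δx = 10.7 m.

10.7 m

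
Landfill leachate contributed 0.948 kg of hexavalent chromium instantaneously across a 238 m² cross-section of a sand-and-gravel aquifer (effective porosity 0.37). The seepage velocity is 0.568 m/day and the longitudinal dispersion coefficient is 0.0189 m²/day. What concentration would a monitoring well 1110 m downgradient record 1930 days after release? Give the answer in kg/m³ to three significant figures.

0.000137 kg/m³

For an instantaneous plane source, C(x,t) = M/(n_e·A·√(4πDt)) · exp(−(x−vt)²/(4Dt)), with n_e·A the pore (flow) area.
Plume center vt = 0.568 × 1930 = 1096.24 m, so the well at 1110 m is 13.76 m downgradient of the peak.
√(4πDt) = 21.41 m, giving peak height M/(n_e·A·√(4πDt)) = 0.948/(0.37 × 238 × 21.41) = 0.0005028 kg/m³.
(x−vt)²/(4Dt) = (13.76)²/(4 × 0.0189 × 1930) = 1.298; exp(−1.298) = 0.2731.
C = 0.0005028 × 0.2731 = 0.000137 kg/m³.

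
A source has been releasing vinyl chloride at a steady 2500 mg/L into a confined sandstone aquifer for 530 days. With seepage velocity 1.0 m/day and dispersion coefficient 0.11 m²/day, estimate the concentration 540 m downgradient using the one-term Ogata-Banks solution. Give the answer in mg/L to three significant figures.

443 mg/L

For a continuous step input, C/C₀ ≈ ½·erfc((x−vt)/(2√(Dt))).
vt = 1.0 × 530 = 530 m and 2√(Dt) = 2√(0.11 × 530) = 15.27 m.
Argument (x−vt)/(2√(Dt)) = (540 − 530)/15.27 = 0.6549; ½·erfc(0.6549) = 0.1772.
C = 2500 × 0.1772 = 443 mg/L.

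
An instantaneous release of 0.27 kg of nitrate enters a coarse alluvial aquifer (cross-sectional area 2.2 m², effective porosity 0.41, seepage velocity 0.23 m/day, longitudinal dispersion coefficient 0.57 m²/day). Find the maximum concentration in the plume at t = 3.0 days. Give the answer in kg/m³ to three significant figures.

The peak of an instantaneous 1D plume sits at x = vt; there the Gaussian factor is 1 and C_max = M/(n_e·A·√(4πDt)), where n_e·A is the pore area the mass is dissolved in.
√(4πDt) = √(4π × 0.57 × 3.0) = 4.636 m, so C_max = 0.27/(0.41 × 2.2 × 4.636) = 0.0646 kg/m³.

0.0646 kg/m³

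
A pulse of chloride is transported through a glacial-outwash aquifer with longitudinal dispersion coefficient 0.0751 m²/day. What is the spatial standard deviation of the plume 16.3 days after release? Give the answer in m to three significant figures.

1.56 m

Dispersive spreading gives a Gaussian with σ² = 2Dt; advection only shifts the center.
σ = √(2 × 0.0751 × 16.3) = 1.56 m.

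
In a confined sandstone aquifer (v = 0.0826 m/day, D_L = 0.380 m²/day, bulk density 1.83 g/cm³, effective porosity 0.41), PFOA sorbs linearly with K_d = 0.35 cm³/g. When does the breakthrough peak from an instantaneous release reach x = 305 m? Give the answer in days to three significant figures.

Retardation factor R = 1 + ρ_b·K_d/n = 1 + 1.83 × 0.35/0.41 = 2.562.
Sorption retards both mechanisms: v_R = v/R = 0.03224 m/day, D_R = D/R = 0.1483 m²/day.
Peak time from v_R²t² + 2D_R t − x² = 0: t = (√(D_R² + v_R²x²) − D_R)/v_R².
√(D_R² + v_R²x²) = √(0.1483² + 0.03224² × 305²) = 9.834; v_R² = 0.001039.
t = (9.834 − 0.1483)/0.001039 = 9320 days.

9320 days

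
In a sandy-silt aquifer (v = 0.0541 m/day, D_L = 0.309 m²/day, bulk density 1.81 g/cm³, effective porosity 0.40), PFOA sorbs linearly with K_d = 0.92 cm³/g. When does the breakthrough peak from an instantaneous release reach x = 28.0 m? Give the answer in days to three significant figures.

2180 days

Retardation factor R = 1 + ρ_b·K_d/n = 1 + 1.81 × 0.92/0.40 = 5.163.
Sorption retards both mechanisms: v_R = v/R = 0.01048 m/day, D_R = D/R = 0.05985 m²/day.
Peak time from v_R²t² + 2D_R t − x² = 0: t = (√(D_R² + v_R²x²) − D_R)/v_R².
√(D_R² + v_R²x²) = √(0.05985² + 0.01048² × 28.0²) = 0.2995; v_R² = 0.0001098.
t = (0.2995 − 0.05985)/0.0001098 = 2180 days.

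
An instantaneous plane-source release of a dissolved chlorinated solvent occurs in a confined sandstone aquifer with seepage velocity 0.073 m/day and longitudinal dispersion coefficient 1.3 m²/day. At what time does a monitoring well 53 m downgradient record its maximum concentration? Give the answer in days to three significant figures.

522 days

For the 1D instantaneous-source solution, setting ∂C/∂t = 0 at fixed x gives v²t² + 2Dt − x² = 0, so t = (√(D² + v²x²) − D)/v².
√(D² + v²x²) = √(1.3² + 0.073² × 53²) = 4.082; v² = 0.005329.
t = (4.082 − 1.3)/0.005329 = 522 days (vs. the pure-advection estimate x/v = 726 d).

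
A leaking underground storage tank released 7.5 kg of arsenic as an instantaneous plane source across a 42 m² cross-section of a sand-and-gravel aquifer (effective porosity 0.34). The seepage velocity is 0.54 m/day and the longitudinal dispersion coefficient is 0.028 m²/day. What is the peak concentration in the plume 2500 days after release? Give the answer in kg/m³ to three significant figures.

0.0177 kg/m³

The peak of an instantaneous 1D plume sits at x = vt; there the Gaussian factor is 1 and C_max = M/(n_e·A·√(4πDt)), where n_e·A is the pore area the mass is dissolved in.
√(4πDt) = √(4π × 0.028 × 2500) = 29.66 m, so C_max = 7.5/(0.34 × 42 × 29.66) = 0.0177 kg/m³.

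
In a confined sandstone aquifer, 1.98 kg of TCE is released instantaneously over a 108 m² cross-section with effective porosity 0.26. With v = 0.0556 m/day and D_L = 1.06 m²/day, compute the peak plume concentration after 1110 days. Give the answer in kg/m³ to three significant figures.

0.000580 kg/m³

The peak of an instantaneous 1D plume sits at x = vt; there the Gaussian factor is 1 and C_max = M/(n_e·A·√(4πDt)), where n_e·A is the pore area the mass is dissolved in.
√(4πDt) = √(4π × 1.06 × 1110) = 121.6 m, so C_max = 1.98/(0.26 × 108 × 121.6) = 0.000580 kg/m³.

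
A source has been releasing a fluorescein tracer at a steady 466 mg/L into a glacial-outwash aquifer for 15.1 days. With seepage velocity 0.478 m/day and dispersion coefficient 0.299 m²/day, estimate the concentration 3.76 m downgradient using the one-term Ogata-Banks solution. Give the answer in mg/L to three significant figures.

408 mg/L

For a continuous step input, C/C₀ ≈ ½·erfc((x−vt)/(2√(Dt))).
vt = 0.478 × 15.1 = 7.2178 m and 2√(Dt) = 2√(0.299 × 15.1) = 4.250 m.
Argument (x−vt)/(2√(Dt)) = (3.76 − 7.2178)/4.250 = -0.8136; ½·erfc(-0.8136) = 0.8751.
C = 466 × 0.8751 = 408 mg/L.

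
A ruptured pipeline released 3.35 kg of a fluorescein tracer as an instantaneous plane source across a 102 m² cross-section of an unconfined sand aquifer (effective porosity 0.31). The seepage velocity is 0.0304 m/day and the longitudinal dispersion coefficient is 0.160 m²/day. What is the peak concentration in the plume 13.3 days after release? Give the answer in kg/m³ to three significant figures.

The peak of an instantaneous 1D plume sits at x = vt; there the Gaussian factor is 1 and C_max = M/(n_e·A·√(4πDt)), where n_e·A is the pore area the mass is dissolved in.
√(4πDt) = √(4π × 0.160 × 13.3) = 5.171 m, so C_max = 3.35/(0.31 × 102 × 5.171) = 0.0205 kg/m³.

0.0205 kg/m³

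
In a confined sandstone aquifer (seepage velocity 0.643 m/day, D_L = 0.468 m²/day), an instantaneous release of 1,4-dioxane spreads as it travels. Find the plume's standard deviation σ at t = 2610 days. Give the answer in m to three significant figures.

Dispersive spreading gives a Gaussian with σ² = 2Dt; advection only shifts the center.
σ = √(2 × 0.468 × 2610) = 49.4 m.

49.4 m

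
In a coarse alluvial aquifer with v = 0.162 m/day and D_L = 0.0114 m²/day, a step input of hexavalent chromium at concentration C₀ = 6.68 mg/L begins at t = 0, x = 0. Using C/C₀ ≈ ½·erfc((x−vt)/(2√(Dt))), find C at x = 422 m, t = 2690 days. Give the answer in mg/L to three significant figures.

For a continuous step input, C/C₀ ≈ ½·erfc((x−vt)/(2√(Dt))).
vt = 0.162 × 2690 = 435.78 m and 2√(Dt) = 2√(0.0114 × 2690) = 11.08 m.
Argument (x−vt)/(2√(Dt)) = (422 − 435.78)/11.08 = -1.244; ½·erfc(-1.244) = 0.9607.
C = 6.68 × 0.9607 = 6.42 mg/L.

6.42 mg/L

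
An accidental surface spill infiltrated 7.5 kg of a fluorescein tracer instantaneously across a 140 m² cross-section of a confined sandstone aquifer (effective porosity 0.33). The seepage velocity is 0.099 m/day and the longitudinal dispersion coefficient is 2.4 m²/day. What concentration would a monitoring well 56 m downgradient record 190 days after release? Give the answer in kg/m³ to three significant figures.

0.00100 kg/m³

For an instantaneous plane source, C(x,t) = M/(n_e·A·√(4πDt)) · exp(−(x−vt)²/(4Dt)), with n_e·A the pore (flow) area.
Plume center vt = 0.099 × 190 = 18.81 m, so the well at 56 m is 37.19 m downgradient of the peak.
√(4πDt) = 75.70 m, giving peak height M/(n_e·A·√(4πDt)) = 7.5/(0.33 × 140 × 75.70) = 0.002144 kg/m³.
(x−vt)²/(4Dt) = (37.19)²/(4 × 2.4 × 190) = 0.7583; exp(−0.7583) = 0.4685.
C = 0.002144 × 0.4685 = 0.00100 kg/m³.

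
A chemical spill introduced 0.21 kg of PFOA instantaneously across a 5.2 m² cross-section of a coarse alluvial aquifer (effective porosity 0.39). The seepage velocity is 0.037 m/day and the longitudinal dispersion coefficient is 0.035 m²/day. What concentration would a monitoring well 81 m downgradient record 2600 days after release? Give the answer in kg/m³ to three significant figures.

0.00162 kg/m³

For an instantaneous plane source, C(x,t) = M/(n_e·A·√(4πDt)) · exp(−(x−vt)²/(4Dt)), with n_e·A the pore (flow) area.
Plume center vt = 0.037 × 2600 = 96.2 m, so the well at 81 m is 15.2 m upgradient of the peak.
√(4πDt) = 33.82 m, giving peak height M/(n_e·A·√(4πDt)) = 0.21/(0.39 × 5.2 × 33.82) = 0.003062 kg/m³.
(x−vt)²/(4Dt) = (-15.2)²/(4 × 0.035 × 2600) = 0.6347; exp(−0.6347) = 0.5301.
C = 0.003062 × 0.5301 = 0.00162 kg/m³.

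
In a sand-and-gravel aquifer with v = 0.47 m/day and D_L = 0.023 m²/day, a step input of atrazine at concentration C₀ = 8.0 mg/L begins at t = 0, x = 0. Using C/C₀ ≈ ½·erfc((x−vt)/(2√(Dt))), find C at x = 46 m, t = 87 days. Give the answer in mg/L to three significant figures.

0.0426 mg/L

For a continuous step input, C/C₀ ≈ ½·erfc((x−vt)/(2√(Dt))).
vt = 0.47 × 87 = 40.89 m and 2√(Dt) = 2√(0.023 × 87) = 2.829 m.
Argument (x−vt)/(2√(Dt)) = (46 − 40.89)/2.829 = 1.806; ½·erfc(1.806) = 0.005324.
C = 8.0 × 0.005324 = 0.0426 mg/L.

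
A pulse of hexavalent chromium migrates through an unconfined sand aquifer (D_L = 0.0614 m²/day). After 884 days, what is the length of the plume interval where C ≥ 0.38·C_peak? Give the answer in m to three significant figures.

The plume is Gaussian with σ = √(2Dt) = √(2 × 0.0614 × 884) = 10.42 m.
C/C_peak = exp(−Δx²/(2σ²)) = 0.38 ⇒ Δx = σ·√(−2 ln 0.38) = 10.42 × 1.391 = 14.49 m.
Width = 2Δx = 29.0 m.

29.0 m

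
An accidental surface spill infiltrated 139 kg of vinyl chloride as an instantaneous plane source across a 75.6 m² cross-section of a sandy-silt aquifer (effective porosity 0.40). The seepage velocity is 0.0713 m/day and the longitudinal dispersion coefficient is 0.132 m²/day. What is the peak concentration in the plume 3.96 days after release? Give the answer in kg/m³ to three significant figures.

The peak of an instantaneous 1D plume sits at x = vt; there the Gaussian factor is 1 and C_max = M/(n_e·A·√(4πDt)), where n_e·A is the pore area the mass is dissolved in.
√(4πDt) = √(4π × 0.132 × 3.96) = 2.563 m, so C_max = 139/(0.40 × 75.6 × 2.563) = 1.79 kg/m³.

1.79 kg/m³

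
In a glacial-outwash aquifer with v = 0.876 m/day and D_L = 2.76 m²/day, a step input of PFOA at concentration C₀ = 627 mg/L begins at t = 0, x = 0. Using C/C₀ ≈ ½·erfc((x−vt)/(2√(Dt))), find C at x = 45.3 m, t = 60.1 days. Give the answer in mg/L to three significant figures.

412 mg/L

For a continuous step input, C/C₀ ≈ ½·erfc((x−vt)/(2√(Dt))).
vt = 0.876 × 60.1 = 52.6476 m and 2√(Dt) = 2√(2.76 × 60.1) = 25.76 m.
Argument (x−vt)/(2√(Dt)) = (45.3 − 52.6476)/25.76 = -0.2852; ½·erfc(-0.2852) = 0.6566.
C = 627 × 0.6566 = 412 mg/L.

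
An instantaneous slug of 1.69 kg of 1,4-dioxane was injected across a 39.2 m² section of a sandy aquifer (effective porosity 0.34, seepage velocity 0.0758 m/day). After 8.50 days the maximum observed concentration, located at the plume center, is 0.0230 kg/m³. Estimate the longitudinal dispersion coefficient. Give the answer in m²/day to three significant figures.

At the plume center C_max = M/(n_e·A·√(4πDt)), so D = M²/(4πt·(n_e·A·C_max)²).
n_e·A·C_max = 0.34 × 39.2 × 0.0230 = 0.3065 kg/m.
D = 1.69²/(4π × 8.50 × 0.3065²) = 0.285 m²/day.

0.285 m²/day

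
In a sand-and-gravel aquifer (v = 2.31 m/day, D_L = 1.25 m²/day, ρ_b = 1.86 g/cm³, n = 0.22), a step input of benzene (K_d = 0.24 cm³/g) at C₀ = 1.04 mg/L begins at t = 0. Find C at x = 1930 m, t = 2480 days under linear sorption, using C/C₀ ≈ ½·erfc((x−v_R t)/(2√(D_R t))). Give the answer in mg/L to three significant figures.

0.204 mg/L

Retardation factor R = 1 + ρ_b·K_d/n = 1 + 1.86 × 0.24/0.22 = 3.029.
Sorption retards both mechanisms: v_R = v/R = 0.7626 m/day, D_R = D/R = 0.4127 m²/day.
v_R·t = 0.7626 × 2480 = 1891.248 m; 2√(D_R t) = 63.98 m; argument = (1930 − 1891.248)/63.98 = 0.6057.
C = C₀ × ½·erfc(0.6057) = 1.04 × 0.1958 = 0.204 mg/L.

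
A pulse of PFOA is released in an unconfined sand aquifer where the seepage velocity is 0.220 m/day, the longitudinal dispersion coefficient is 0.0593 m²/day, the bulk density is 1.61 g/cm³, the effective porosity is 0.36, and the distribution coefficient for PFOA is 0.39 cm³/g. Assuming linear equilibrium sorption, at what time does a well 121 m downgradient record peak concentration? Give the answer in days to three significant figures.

1510 days

Retardation factor R = 1 + ρ_b·K_d/n = 1 + 1.61 × 0.39/0.36 = 2.744.
Sorption retards both mechanisms: v_R = v/R = 0.08017 m/day, D_R = D/R = 0.02161 m²/day.
Peak time from v_R²t² + 2D_R t − x² = 0: t = (√(D_R² + v_R²x²) − D_R)/v_R².
√(D_R² + v_R²x²) = √(0.02161² + 0.08017² × 121²) = 9.701; v_R² = 0.006427.
t = (9.701 − 0.02161)/0.006427 = 1510 days.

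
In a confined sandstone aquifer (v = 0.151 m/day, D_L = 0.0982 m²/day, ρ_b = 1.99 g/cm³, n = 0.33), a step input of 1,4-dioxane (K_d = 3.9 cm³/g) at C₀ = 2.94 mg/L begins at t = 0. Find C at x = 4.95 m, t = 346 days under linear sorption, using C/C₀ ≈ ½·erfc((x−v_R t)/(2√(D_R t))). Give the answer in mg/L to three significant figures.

Retardation factor R = 1 + ρ_b·K_d/n = 1 + 1.99 × 3.9/0.33 = 24.52.
Sorption retards both mechanisms: v_R = v/R = 0.006158 m/day, D_R = D/R = 0.004005 m²/day.
v_R·t = 0.006158 × 346 = 2.130668 m; 2√(D_R t) = 2.354 m; argument = (4.95 − 2.130668)/2.354 = 1.198.
C = C₀ × ½·erfc(1.198) = 2.94 × 0.04511 = 0.133 mg/L.

0.133 mg/L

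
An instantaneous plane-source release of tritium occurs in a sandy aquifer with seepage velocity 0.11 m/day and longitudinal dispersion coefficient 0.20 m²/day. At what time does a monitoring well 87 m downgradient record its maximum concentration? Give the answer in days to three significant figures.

775 days

For the 1D instantaneous-source solution, setting ∂C/∂t = 0 at fixed x gives v²t² + 2Dt − x² = 0, so t = (√(D² + v²x²) − D)/v².
√(D² + v²x²) = √(0.20² + 0.11² × 87²) = 9.572; v² = 0.0121.
t = (9.572 − 0.20)/0.0121 = 775 days (vs. the pure-advection estimate x/v = 791 d).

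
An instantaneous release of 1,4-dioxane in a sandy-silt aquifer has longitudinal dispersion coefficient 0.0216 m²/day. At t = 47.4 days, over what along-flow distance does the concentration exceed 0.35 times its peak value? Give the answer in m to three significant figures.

The plume is Gaussian with σ = √(2Dt) = √(2 × 0.0216 × 47.4) = 1.431 m.
C/C_peak = exp(−Δx²/(2σ²)) = 0.35 ⇒ Δx = σ·√(−2 ln 0.35) = 1.431 × 1.449 = 2.074 m.
Width = 2Δx = 4.15 m.

4.15 m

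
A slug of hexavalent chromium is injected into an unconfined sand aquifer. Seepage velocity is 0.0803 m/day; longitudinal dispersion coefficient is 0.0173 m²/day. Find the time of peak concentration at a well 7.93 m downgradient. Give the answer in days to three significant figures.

For the 1D instantaneous-source solution, setting ∂C/∂t = 0 at fixed x gives v²t² + 2Dt − x² = 0, so t = (√(D² + v²x²) − D)/v².
√(D² + v²x²) = √(0.0173² + 0.0803² × 7.93²) = 0.6370; v² = 0.00644809.
t = (0.6370 − 0.0173)/0.00644809 = 96.1 days (vs. the pure-advection estimate x/v = 98.8 d).

96.1 days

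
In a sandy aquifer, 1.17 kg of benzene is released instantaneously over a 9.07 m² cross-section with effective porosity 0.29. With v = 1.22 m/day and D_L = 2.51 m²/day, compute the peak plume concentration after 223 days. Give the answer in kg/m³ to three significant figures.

0.00530 kg/m³

The peak of an instantaneous 1D plume sits at x = vt; there the Gaussian factor is 1 and C_max = M/(n_e·A·√(4πDt)), where n_e·A is the pore area the mass is dissolved in.
√(4πDt) = √(4π × 2.51 × 223) = 83.87 m, so C_max = 1.17/(0.29 × 9.07 × 83.87) = 0.00530 kg/m³.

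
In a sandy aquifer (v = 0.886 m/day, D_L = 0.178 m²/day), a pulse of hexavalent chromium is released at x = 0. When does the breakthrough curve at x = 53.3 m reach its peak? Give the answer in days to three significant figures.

59.9 days

For the 1D instantaneous-source solution, setting ∂C/∂t = 0 at fixed x gives v²t² + 2Dt − x² = 0, so t = (√(D² + v²x²) − D)/v².
√(D² + v²x²) = √(0.178² + 0.886² × 53.3²) = 47.22; v² = 0.784996.
t = (47.22 − 0.178)/0.784996 = 59.9 days (vs. the pure-advection estimate x/v = 60.2 d).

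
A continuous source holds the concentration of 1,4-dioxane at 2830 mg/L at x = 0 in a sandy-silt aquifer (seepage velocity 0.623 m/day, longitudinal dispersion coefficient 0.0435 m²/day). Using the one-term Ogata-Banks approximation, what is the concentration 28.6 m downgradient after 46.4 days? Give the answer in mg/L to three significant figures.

For a continuous step input, C/C₀ ≈ ½·erfc((x−vt)/(2√(Dt))).
vt = 0.623 × 46.4 = 28.9072 m and 2√(Dt) = 2√(0.0435 × 46.4) = 2.841 m.
Argument (x−vt)/(2√(Dt)) = (28.6 − 28.9072)/2.841 = -0.1081; ½·erfc(-0.1081) = 0.5608.
C = 2830 × 0.5608 = 1590 mg/L.

1590 mg/L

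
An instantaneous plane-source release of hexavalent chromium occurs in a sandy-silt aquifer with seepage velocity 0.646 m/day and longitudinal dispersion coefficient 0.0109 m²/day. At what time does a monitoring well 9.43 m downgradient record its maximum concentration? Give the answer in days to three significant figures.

For the 1D instantaneous-source solution, setting ∂C/∂t = 0 at fixed x gives v²t² + 2Dt − x² = 0, so t = (√(D² + v²x²) − D)/v².
√(D² + v²x²) = √(0.0109² + 0.646² × 9.43²) = 6.092; v² = 0.417316.
t = (6.092 − 0.0109)/0.417316 = 14.6 days (vs. the pure-advection estimate x/v = 14.6 d).

14.6 days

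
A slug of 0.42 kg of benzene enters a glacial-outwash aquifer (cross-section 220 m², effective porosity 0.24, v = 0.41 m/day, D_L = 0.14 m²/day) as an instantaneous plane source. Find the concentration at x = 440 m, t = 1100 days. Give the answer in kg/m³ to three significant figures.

0.000149 kg/m³

For an instantaneous plane source, C(x,t) = M/(n_e·A·√(4πDt)) · exp(−(x−vt)²/(4Dt)), with n_e·A the pore (flow) area.
Plume center vt = 0.41 × 1100 = 451 m, so the well at 440 m is 11 m upgradient of the peak.
√(4πDt) = 43.99 m, giving peak height M/(n_e·A·√(4πDt)) = 0.42/(0.24 × 220 × 43.99) = 0.0001808 kg/m³.
(x−vt)²/(4Dt) = (-11)²/(4 × 0.14 × 1100) = 0.1964; exp(−0.1964) = 0.8217.
C = 0.0001808 × 0.8217 = 0.000149 kg/m³.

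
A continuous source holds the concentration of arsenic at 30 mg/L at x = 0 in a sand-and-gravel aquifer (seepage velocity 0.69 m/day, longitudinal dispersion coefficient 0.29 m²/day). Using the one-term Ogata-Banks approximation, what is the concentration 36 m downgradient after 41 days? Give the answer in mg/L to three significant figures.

1.71 mg/L

For a continuous step input, C/C₀ ≈ ½·erfc((x−vt)/(2√(Dt))).
vt = 0.69 × 41 = 28.29 m and 2√(Dt) = 2√(0.29 × 41) = 6.896 m.
Argument (x−vt)/(2√(Dt)) = (36 − 28.29)/6.896 = 1.118; ½·erfc(1.118) = 0.05693.
C = 30 × 0.05693 = 1.71 mg/L.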